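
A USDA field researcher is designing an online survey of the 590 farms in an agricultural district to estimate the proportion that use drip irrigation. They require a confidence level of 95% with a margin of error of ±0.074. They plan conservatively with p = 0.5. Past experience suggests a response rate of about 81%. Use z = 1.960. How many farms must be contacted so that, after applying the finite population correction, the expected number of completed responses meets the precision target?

168

Completed interviews needed (unadjusted): n₀ = 1.960² × 0.2500 / 0.074² ≈ 175.38 → 176.
FPC for N = 590: n = 176 / (1 + 175/590) = 176 / 1.2966 ≈ 135.74 → 136.
At an 81% response rate, contacts needed = 136 / 0.81 ≈ 167.90 → 168.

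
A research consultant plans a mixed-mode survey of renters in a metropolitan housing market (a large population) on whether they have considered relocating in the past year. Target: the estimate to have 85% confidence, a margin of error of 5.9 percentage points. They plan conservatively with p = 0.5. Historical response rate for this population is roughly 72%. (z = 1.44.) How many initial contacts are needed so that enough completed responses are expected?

207

Completed interviews needed: n₀ = 1.44² × 0.2500 / 0.059² ≈ 148.92 → 149.
At a 72% response rate, contacts needed = 149 / 0.72 ≈ 206.94 → 207.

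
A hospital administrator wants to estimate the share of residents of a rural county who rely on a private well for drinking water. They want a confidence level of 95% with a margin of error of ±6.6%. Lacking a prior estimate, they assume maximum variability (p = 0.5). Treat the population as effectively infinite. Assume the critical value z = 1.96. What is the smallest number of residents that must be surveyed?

221

With p = 0.5, p(1−p) = 0.25.
n = z²·p(1−p)/E² = 1.96² × 0.2500 / 0.066² = 3.8416 × 0.2500 / 0.004356 ≈ 220.48.
Rounding up gives n = 221.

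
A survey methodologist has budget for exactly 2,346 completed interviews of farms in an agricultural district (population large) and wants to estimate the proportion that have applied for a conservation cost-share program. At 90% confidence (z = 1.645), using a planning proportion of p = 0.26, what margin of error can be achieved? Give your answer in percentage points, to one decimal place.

1.5

SE(p̂) = √[p(1−p)/n] = √[0.1924/2346] = 0.00906.
E = z × SE = 1.645 × 0.00906 = 0.01490, or 1.5 percentage points.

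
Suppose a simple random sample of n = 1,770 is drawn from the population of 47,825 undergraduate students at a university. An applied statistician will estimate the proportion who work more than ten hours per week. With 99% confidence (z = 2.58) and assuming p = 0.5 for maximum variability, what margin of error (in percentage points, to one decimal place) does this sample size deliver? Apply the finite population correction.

3.0

Finite-population factor: (N−n)/(N−1) = (47825−1770)/(47825−1) = 0.9630.
SE(p̂) = √[p(1−p)/n · (N−n)/(N−1)] = √[0.2500/1770 × 0.9630] = 0.01166.
E = z × SE = 2.58 × 0.01166 = 0.03009 ≈ 3.0 percentage points.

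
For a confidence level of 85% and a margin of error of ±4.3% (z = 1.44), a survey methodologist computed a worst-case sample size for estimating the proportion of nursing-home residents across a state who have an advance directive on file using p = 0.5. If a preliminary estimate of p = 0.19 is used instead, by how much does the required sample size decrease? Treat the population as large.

108

Conservative (p = 0.5): n = 1.44² × 0.25 / 0.043² ≈ 280.37 → 281.
Using p = 0.19: p(1−p) = 0.1539, so n = 1.44² × 0.1539 / 0.043² ≈ 172.59 → 173.
Reduction: 281 − 173 = 108.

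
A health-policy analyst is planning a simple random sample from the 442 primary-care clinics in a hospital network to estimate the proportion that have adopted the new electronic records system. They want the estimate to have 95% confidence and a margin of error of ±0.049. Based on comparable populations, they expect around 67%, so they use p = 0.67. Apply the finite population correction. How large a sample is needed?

For 95% confidence, z = 1.96.
Unadjusted: n₀ = 1.96² × 0.67 × 0.33 / 0.049² ≈ 353.76, so n₀ = 354.
Finite population correction with N = 442: n = n₀ / (1 + (n₀−1)/N) = 354 / (1 + 353/442) = 354 / 1.7986 ≈ 196.82.
Rounding up, n = 197.

197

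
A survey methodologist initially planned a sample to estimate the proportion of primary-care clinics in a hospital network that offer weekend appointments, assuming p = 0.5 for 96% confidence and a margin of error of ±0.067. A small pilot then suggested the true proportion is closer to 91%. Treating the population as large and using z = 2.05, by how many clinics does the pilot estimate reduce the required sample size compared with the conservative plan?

158

Conservative (p = 0.5): n = 2.05² × 0.25 / 0.067² ≈ 234.04 → 235.
Using p = 0.91: p(1−p) = 0.0819, so n = 2.05² × 0.0819 / 0.067² ≈ 76.67 → 77.
Reduction: 235 − 77 = 158.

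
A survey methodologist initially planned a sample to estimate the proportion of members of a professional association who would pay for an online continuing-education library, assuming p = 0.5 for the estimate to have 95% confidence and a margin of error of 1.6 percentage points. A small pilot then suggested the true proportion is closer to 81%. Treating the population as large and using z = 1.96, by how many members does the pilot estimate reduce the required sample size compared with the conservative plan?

Conservative (p = 0.5): n = 1.96² × 0.25 / 0.016² ≈ 3751.56 → 3752.
Using p = 0.81: p(1−p) = 0.1539, so n = 1.96² × 0.1539 / 0.016² ≈ 2309.46 → 2310.
Reduction: 3752 − 2310 = 1442.

1442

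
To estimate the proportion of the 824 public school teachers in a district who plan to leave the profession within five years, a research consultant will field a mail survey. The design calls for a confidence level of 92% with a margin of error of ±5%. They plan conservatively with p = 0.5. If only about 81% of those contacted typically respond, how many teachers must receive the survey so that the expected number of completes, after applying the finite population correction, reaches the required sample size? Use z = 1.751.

Completed interviews needed (unadjusted): n₀ = 1.751² × 0.2500 / 0.050² ≈ 306.60 → 307.
FPC for N = 824: n = 307 / (1 + 306/824) = 307 / 1.3714 ≈ 223.87 → 224.
At an 81% response rate, contacts needed = 224 / 0.81 ≈ 276.54 → 277.

277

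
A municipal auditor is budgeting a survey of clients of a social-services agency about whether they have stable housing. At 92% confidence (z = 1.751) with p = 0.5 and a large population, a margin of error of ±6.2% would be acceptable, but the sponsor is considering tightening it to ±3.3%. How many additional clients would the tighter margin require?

At ±6.2%: n = 1.751² × 0.2500 / 0.062² ≈ 199.40 → 200.
At ±3.3%: n = 1.751² × 0.2500 / 0.033² ≈ 703.86 → 704.
Additional respondents: 704 − 200 = 504.

504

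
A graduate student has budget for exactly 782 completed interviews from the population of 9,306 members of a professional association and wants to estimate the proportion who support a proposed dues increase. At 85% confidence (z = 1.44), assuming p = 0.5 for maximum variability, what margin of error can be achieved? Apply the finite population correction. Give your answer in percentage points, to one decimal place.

Finite-population factor: (N−n)/(N−1) = (9306−782)/(9306−1) = 0.9161.
SE(p̂) = √[p(1−p)/n · (N−n)/(N−1)] = √[0.2500/782 × 0.9161] = 0.01711.
E = z × SE = 1.44 × 0.01711 = 0.02464 ≈ 2.5 percentage points.

2.5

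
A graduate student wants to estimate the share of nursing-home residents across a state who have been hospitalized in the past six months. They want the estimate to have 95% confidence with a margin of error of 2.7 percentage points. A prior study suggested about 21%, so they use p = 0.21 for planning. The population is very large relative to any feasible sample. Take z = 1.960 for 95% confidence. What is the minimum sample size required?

875

With p = 0.21, p(1−p) = 0.1659.
n = z²·p(1−p)/E² = 1.960² × 0.1659 / 0.027² = 3.8416 × 0.1659 / 0.000729 ≈ 874.24.
Rounding up gives n = 875.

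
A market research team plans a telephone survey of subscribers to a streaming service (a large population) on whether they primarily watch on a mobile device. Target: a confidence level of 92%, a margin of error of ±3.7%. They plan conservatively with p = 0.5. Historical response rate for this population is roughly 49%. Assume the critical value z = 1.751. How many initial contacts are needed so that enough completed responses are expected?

1143

Completed interviews needed: n₀ = 1.751² × 0.2500 / 0.037² ≈ 559.90 → 560.
At a 49% response rate, contacts needed = 560 / 0.49 ≈ 1142.86 → 1143.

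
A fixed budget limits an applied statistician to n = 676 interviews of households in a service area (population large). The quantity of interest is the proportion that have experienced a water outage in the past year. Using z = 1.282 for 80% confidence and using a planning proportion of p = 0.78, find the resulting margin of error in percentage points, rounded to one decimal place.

2.0

SE(p̂) = √[p(1−p)/n] = √[0.1716/676] = 0.01593.
E = z × SE = 1.282 × 0.01593 = 0.02043, or 2.0 percentage points.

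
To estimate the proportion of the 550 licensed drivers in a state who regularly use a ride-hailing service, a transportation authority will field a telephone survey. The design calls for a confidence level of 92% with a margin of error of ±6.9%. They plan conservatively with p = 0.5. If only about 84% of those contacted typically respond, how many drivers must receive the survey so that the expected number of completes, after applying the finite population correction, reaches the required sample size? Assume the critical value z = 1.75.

Completed interviews needed (unadjusted): n₀ = 1.75² × 0.2500 / 0.069² ≈ 160.81 → 161.
FPC for N = 550: n = 161 / (1 + 160/550) = 161 / 1.2909 ≈ 124.72 → 125.
At an 84% response rate, contacts needed = 125 / 0.84 ≈ 148.81 → 149.

149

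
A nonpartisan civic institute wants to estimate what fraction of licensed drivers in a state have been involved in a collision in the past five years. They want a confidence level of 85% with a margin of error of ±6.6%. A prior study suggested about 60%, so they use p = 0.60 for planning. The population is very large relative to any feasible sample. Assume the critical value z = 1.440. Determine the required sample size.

115

With p = 0.60, p(1−p) = 0.2400.
n = z²·p(1−p)/E² = 1.440² × 0.2400 / 0.066² = 2.0736 × 0.2400 / 0.004356 ≈ 114.25.
Rounding up gives n = 115.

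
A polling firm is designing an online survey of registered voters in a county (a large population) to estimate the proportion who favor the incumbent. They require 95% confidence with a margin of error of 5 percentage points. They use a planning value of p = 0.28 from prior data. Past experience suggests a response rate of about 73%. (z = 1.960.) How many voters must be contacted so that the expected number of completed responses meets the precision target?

425

Completed interviews needed: n₀ = 1.960² × 0.2016 / 0.050² ≈ 309.79 → 310.
At a 73% response rate, contacts needed = 310 / 0.73 ≈ 424.66 → 425.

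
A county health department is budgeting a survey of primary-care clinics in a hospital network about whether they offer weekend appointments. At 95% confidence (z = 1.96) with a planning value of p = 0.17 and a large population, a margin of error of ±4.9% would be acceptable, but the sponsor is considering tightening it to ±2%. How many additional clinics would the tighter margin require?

At ±4.9%: n = 1.96² × 0.1411 / 0.049² ≈ 225.76 → 226.
At ±2%: n = 1.96² × 0.1411 / 0.020² ≈ 1355.12 → 1356.
Additional respondents: 1356 − 226 = 1130.

1130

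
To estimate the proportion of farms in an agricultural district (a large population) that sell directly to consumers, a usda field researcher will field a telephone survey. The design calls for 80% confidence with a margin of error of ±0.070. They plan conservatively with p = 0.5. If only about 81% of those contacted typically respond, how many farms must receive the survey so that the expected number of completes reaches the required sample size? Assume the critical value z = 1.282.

104

Completed interviews needed: n₀ = 1.282² × 0.2500 / 0.070² ≈ 83.85 → 84.
At an 81% response rate, contacts needed = 84 / 0.81 ≈ 103.70 → 104.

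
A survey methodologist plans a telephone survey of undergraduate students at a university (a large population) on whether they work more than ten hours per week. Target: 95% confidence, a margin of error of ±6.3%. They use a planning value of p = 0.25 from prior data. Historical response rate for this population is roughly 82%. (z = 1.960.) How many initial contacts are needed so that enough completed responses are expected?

222

Completed interviews needed: n₀ = 1.960² × 0.1875 / 0.063² ≈ 181.48 → 182.
At an 82% response rate, contacts needed = 182 / 0.82 ≈ 221.95 → 222.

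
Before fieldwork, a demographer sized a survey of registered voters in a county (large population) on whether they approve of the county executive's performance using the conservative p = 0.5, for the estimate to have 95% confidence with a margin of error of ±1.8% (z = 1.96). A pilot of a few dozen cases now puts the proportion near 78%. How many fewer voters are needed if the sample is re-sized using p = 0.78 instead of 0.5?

Conservative (p = 0.5): n = 1.96² × 0.25 / 0.018² ≈ 2964.20 → 2965.
Using p = 0.78: p(1−p) = 0.1716, so n = 1.96² × 0.1716 / 0.018² ≈ 2034.63 → 2035.
Reduction: 2965 − 2035 = 930.

930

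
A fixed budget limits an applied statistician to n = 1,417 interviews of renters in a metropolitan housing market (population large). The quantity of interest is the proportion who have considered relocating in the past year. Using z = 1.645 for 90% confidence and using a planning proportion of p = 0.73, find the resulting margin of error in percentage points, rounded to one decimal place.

SE(p̂) = √[p(1−p)/n] = √[0.1971/1417] = 0.01179.
E = z × SE = 1.645 × 0.01179 = 0.01940, or 1.9 percentage points.

1.9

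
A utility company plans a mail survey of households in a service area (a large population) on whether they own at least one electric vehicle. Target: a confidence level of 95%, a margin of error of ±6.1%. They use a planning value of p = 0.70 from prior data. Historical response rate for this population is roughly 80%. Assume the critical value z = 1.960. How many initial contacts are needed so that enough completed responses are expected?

Completed interviews needed: n₀ = 1.960² × 0.2100 / 0.061² ≈ 216.81 → 217.
At an 80% response rate, contacts needed = 217 / 0.80 ≈ 271.25 → 272.

272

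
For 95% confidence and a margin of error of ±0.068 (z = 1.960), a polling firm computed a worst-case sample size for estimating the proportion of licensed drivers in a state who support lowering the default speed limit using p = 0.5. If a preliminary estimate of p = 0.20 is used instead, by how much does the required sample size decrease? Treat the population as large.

Conservative (p = 0.5): n = 1.960² × 0.25 / 0.068² ≈ 207.70 → 208.
Using p = 0.20: p(1−p) = 0.1600, so n = 1.960² × 0.1600 / 0.068² ≈ 132.93 → 133.
Reduction: 208 − 133 = 75.

75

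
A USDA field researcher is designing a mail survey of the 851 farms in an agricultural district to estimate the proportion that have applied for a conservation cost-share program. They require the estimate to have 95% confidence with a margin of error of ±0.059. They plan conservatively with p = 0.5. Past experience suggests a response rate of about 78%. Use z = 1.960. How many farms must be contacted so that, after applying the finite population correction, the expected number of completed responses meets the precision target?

Completed interviews needed (unadjusted): n₀ = 1.960² × 0.2500 / 0.059² ≈ 275.90 → 276.
FPC for N = 851: n = 276 / (1 + 275/851) = 276 / 1.3231 ≈ 208.59 → 209.
At a 78% response rate, contacts needed = 209 / 0.78 ≈ 267.95 → 268.

268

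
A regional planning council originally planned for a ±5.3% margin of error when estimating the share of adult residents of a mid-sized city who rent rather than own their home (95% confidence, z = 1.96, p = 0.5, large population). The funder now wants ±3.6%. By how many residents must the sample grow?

400

At ±5.3%: n = 1.96² × 0.2500 / 0.053² ≈ 341.90 → 342.
At ±3.6%: n = 1.96² × 0.2500 / 0.036² ≈ 741.05 → 742.
Additional respondents: 742 − 342 = 400.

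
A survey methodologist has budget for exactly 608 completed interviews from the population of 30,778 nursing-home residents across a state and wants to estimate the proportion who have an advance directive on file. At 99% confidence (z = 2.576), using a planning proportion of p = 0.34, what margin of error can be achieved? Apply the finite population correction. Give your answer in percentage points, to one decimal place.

4.9

Finite-population factor: (N−n)/(N−1) = (30778−608)/(30778−1) = 0.9803.
SE(p̂) = √[p(1−p)/n · (N−n)/(N−1)] = √[0.2244/608 × 0.9803] = 0.01902.
E = z × SE = 2.576 × 0.01902 = 0.04900 ≈ 4.9 percentage points.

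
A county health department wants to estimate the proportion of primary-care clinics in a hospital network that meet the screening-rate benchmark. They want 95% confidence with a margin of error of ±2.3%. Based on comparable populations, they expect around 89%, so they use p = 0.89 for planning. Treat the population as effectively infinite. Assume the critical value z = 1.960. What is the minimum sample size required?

711

With p = 0.89, p(1−p) = 0.0979.
n = z²·p(1−p)/E² = 1.960² × 0.0979 / 0.023² = 3.8416 × 0.0979 / 0.000529 ≈ 710.95.
Rounding up gives n = 711.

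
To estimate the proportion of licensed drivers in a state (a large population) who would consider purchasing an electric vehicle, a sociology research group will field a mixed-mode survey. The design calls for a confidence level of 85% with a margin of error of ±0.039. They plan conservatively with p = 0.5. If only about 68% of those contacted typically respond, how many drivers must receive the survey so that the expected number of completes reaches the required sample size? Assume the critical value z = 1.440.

502

Completed interviews needed: n₀ = 1.440² × 0.2500 / 0.039² ≈ 340.83 → 341.
At a 68% response rate, contacts needed = 341 / 0.68 ≈ 501.47 → 502.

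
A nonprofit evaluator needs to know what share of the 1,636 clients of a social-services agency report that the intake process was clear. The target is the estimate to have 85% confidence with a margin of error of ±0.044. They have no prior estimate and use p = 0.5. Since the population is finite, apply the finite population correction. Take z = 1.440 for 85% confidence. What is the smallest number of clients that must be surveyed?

231

Unadjusted: n₀ = 1.440² × 0.50 × 0.50 / 0.044² ≈ 267.77, so n₀ = 268.
Finite population correction with N = 1,636: n = n₀ / (1 + (n₀−1)/N) = 268 / (1 + 267/1636) = 268 / 1.1632 ≈ 230.40.
Rounding up, n = 231.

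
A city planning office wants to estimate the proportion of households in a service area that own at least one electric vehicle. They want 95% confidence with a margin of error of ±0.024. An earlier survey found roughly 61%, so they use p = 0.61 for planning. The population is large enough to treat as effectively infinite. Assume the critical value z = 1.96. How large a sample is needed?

1587

With p = 0.61, p(1−p) = 0.2379.
n = z²·p(1−p)/E² = 1.96² × 0.2379 / 0.024² = 3.8416 × 0.2379 / 0.000576 ≈ 1586.66.
Rounding up gives n = 1587.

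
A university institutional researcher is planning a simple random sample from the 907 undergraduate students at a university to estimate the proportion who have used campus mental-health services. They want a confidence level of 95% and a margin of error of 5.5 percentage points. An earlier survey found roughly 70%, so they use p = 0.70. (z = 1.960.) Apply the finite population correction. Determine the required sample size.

Unadjusted: n₀ = 1.960² × 0.70 × 0.30 / 0.055² ≈ 266.69, so n₀ = 267.
Finite population correction with N = 907: n = n₀ / (1 + (n₀−1)/N) = 267 / (1 + 266/907) = 267 / 1.2933 ≈ 206.45.
Rounding up, n = 207.

207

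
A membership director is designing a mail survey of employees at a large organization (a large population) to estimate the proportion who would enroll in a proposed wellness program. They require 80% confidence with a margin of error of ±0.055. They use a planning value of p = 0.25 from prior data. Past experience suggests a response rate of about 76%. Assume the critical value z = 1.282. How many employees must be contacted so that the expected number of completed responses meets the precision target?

Completed interviews needed: n₀ = 1.282² × 0.1875 / 0.055² ≈ 101.87 → 102.
At a 76% response rate, contacts needed = 102 / 0.76 ≈ 134.21 → 135.

135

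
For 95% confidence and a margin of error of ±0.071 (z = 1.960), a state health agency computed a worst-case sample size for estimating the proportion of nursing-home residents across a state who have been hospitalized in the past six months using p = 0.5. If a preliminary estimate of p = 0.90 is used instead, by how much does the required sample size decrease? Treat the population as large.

122

Conservative (p = 0.5): n = 1.960² × 0.25 / 0.071² ≈ 190.52 → 191.
Using p = 0.90: p(1−p) = 0.0900, so n = 1.960² × 0.0900 / 0.071² ≈ 68.59 → 69.
Reduction: 191 − 69 = 122.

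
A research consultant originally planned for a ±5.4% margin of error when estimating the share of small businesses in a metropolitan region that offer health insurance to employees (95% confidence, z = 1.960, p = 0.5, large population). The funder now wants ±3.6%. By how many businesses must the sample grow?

At ±5.4%: n = 1.960² × 0.2500 / 0.054² ≈ 329.36 → 330.
At ±3.6%: n = 1.960² × 0.2500 / 0.036² ≈ 741.05 → 742.
Additional respondents: 742 − 330 = 412.

412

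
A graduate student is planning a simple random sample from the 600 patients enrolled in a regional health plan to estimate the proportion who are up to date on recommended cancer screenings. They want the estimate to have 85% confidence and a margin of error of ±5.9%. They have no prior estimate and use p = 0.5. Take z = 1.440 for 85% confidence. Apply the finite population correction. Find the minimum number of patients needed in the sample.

Unadjusted: n₀ = 1.440² × 0.50 × 0.50 / 0.059² ≈ 148.92, so n₀ = 149.
Finite population correction with N = 600: n = n₀ / (1 + (n₀−1)/N) = 149 / (1 + 148/600) = 149 / 1.2467 ≈ 119.52.
Rounding up, n = 120.

120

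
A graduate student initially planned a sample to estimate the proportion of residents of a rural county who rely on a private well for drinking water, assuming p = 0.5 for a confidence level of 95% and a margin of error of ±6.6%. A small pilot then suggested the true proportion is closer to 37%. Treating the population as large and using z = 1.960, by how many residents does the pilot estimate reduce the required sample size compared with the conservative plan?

Conservative (p = 0.5): n = 1.960² × 0.25 / 0.066² ≈ 220.48 → 221.
Using p = 0.37: p(1−p) = 0.2331, so n = 1.960² × 0.2331 / 0.066² ≈ 205.57 → 206.
Reduction: 221 − 206 = 15.

15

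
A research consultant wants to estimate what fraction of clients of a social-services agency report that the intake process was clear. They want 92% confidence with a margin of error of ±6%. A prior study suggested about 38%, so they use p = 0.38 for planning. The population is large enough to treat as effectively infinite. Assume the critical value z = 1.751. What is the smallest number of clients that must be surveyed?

201

With p = 0.38, p(1−p) = 0.2356.
n = z²·p(1−p)/E² = 1.751² × 0.2356 / 0.060² = 3.0660 × 0.2356 / 0.003600 ≈ 200.65.
Rounding up gives n = 201.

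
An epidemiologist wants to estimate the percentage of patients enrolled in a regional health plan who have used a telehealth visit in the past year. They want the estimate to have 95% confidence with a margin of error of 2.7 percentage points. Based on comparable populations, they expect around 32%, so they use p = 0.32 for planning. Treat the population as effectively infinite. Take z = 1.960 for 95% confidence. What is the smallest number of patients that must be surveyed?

1147

With p = 0.32, p(1−p) = 0.2176.
n = z²·p(1−p)/E² = 1.960² × 0.2176 / 0.027² = 3.8416 × 0.2176 / 0.000729 ≈ 1146.68.
Rounding up gives n = 1147.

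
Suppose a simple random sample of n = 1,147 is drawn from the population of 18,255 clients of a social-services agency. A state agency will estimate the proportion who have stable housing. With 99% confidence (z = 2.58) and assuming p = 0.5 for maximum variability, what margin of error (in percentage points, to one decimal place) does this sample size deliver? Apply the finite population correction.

3.7

Finite-population factor: (N−n)/(N−1) = (18255−1147)/(18255−1) = 0.9372.
SE(p̂) = √[p(1−p)/n · (N−n)/(N−1)] = √[0.2500/1147 × 0.9372] = 0.01429.
E = z × SE = 2.58 × 0.01429 = 0.03687 ≈ 3.7 percentage points.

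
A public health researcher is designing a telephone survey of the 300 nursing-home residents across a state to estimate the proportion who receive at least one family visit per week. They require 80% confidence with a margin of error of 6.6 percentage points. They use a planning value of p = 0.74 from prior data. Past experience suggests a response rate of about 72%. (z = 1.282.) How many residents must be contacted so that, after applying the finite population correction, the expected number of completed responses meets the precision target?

82

Completed interviews needed (unadjusted): n₀ = 1.282² × 0.1924 / 0.066² ≈ 72.59 → 73.
FPC for N = 300: n = 73 / (1 + 72/300) = 73 / 1.2400 ≈ 58.87 → 59.
At a 72% response rate, contacts needed = 59 / 0.72 ≈ 81.94 → 82.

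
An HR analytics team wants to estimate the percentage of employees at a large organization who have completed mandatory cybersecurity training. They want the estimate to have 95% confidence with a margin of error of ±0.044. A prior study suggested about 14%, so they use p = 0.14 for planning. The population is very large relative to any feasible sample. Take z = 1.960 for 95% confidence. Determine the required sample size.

239

With p = 0.14, p(1−p) = 0.1204.
n = z²·p(1−p)/E² = 1.960² × 0.1204 / 0.044² = 3.8416 × 0.1204 / 0.001936 ≈ 238.91.
Rounding up gives n = 239.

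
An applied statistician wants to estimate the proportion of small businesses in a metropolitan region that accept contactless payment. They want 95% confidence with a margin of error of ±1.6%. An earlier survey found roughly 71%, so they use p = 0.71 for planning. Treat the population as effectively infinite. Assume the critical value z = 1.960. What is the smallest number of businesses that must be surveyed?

3090

With p = 0.71, p(1−p) = 0.2059.
n = z²·p(1−p)/E² = 1.960² × 0.2059 / 0.016² = 3.8416 × 0.2059 / 0.000256 ≈ 3089.79.
Rounding up gives n = 3090.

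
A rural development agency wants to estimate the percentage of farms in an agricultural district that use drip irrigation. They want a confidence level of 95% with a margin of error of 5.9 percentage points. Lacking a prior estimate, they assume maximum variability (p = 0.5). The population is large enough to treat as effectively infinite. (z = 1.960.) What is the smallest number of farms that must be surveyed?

276

With p = 0.5, p(1−p) = 0.25.
n = z²·p(1−p)/E² = 1.960² × 0.2500 / 0.059² = 3.8416 × 0.2500 / 0.003481 ≈ 275.90.
Rounding up gives n = 276.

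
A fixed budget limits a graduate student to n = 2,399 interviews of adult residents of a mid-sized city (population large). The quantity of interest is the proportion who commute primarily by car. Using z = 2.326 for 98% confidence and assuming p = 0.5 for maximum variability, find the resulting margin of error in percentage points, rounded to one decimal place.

2.4

SE(p̂) = √[p(1−p)/n] = √[0.2500/2399] = 0.01021.
E = z × SE = 2.326 × 0.01021 = 0.02374, or 2.4 percentage points.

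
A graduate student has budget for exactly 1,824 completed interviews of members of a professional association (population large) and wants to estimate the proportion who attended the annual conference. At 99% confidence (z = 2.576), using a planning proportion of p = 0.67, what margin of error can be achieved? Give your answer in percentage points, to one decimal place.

2.8

SE(p̂) = √[p(1−p)/n] = √[0.2211/1824] = 0.01101.
E = z × SE = 2.576 × 0.01101 = 0.02836, or 2.8 percentage points.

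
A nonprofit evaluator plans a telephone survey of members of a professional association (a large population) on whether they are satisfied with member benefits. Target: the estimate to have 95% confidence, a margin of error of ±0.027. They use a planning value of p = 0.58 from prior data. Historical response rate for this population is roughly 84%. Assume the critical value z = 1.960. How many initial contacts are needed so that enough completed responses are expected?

Completed interviews needed: n₀ = 1.960² × 0.2436 / 0.027² ≈ 1283.70 → 1284.
At an 84% response rate, contacts needed = 1284 / 0.84 ≈ 1528.57 → 1529.

1529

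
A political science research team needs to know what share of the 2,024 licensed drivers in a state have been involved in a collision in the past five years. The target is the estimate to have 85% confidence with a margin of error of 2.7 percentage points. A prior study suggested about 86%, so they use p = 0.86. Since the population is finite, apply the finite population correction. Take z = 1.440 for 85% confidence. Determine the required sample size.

294

Unadjusted: n₀ = 1.440² × 0.86 × 0.14 / 0.027² ≈ 342.47, so n₀ = 343.
Finite population correction with N = 2,024: n = n₀ / (1 + (n₀−1)/N) = 343 / (1 + 342/2024) = 343 / 1.1690 ≈ 293.42.
Rounding up, n = 294.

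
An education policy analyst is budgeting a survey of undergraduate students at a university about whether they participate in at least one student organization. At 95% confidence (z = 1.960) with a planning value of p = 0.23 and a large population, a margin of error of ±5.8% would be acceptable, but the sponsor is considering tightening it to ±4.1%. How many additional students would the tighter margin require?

At ±5.8%: n = 1.960² × 0.1771 / 0.058² ≈ 202.24 → 203.
At ±4.1%: n = 1.960² × 0.1771 / 0.041² ≈ 404.73 → 405.
Additional respondents: 405 − 203 = 202.

202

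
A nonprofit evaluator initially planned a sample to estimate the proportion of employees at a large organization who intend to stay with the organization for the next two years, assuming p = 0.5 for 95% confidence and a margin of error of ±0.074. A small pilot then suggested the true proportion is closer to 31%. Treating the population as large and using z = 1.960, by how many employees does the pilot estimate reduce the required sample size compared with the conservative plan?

Conservative (p = 0.5): n = 1.960² × 0.25 / 0.074² ≈ 175.38 → 176.
Using p = 0.31: p(1−p) = 0.2139, so n = 1.960² × 0.2139 / 0.074² ≈ 150.06 → 151.
Reduction: 176 − 151 = 25.

25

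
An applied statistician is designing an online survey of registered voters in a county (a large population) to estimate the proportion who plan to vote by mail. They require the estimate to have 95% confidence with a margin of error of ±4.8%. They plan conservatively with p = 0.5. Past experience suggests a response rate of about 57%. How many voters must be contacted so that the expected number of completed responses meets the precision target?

For 95% confidence, z = 1.96.
Completed interviews needed: n₀ = 1.96² × 0.2500 / 0.048² ≈ 416.84 → 417.
At a 57% response rate, contacts needed = 417 / 0.57 ≈ 731.58 → 732.

732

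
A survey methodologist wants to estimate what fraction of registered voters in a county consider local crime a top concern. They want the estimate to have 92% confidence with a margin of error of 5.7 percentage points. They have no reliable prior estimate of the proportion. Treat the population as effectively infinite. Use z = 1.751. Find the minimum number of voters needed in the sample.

236

With no prior estimate, use p = 0.5, giving p(1−p) = 0.25.
n = z²·p(1−p)/E² = 1.751² × 0.2500 / 0.057² = 3.0660 × 0.2500 / 0.003249 ≈ 235.92.
Rounding up gives n = 236.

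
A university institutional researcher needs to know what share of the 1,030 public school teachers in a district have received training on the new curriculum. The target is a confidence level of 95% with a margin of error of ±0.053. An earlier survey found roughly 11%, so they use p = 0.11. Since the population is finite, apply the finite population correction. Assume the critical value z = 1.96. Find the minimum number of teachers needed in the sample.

119

Unadjusted: n₀ = 1.96² × 0.11 × 0.89 / 0.053² ≈ 133.89, so n₀ = 134.
Finite population correction with N = 1,030: n = n₀ / (1 + (n₀−1)/N) = 134 / (1 + 133/1030) = 134 / 1.1291 ≈ 118.68.
Rounding up, n = 119.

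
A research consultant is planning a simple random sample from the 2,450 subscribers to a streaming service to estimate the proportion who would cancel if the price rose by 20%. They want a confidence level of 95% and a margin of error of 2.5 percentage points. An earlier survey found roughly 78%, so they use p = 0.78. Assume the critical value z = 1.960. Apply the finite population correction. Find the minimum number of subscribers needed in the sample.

738

Unadjusted: n₀ = 1.960² × 0.78 × 0.22 / 0.025² ≈ 1054.75, so n₀ = 1055.
Finite population correction with N = 2,450: n = n₀ / (1 + (n₀−1)/N) = 1055 / (1 + 1054/2450) = 1055 / 1.4302 ≈ 737.66.
Rounding up, n = 738.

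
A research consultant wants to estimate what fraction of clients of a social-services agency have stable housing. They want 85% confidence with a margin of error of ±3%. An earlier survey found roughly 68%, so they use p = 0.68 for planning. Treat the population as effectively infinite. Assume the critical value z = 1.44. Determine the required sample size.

With p = 0.68, p(1−p) = 0.2176.
n = z²·p(1−p)/E² = 1.44² × 0.2176 / 0.030² = 2.0736 × 0.2176 / 0.000900 ≈ 501.35.
Rounding up gives n = 502.

502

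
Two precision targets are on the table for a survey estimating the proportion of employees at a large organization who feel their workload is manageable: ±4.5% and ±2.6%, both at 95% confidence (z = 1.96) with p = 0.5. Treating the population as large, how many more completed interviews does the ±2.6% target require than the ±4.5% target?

946

At ±4.5%: n = 1.96² × 0.2500 / 0.045² ≈ 474.27 → 475.
At ±2.6%: n = 1.96² × 0.2500 / 0.026² ≈ 1420.71 → 1421.
Additional respondents: 1421 − 475 = 946.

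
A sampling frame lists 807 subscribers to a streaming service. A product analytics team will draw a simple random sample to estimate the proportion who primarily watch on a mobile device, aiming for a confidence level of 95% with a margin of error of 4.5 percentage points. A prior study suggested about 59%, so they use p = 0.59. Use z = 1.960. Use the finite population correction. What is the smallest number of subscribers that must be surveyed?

293

Unadjusted: n₀ = 1.960² × 0.59 × 0.41 / 0.045² ≈ 458.91, so n₀ = 459.
Finite population correction with N = 807: n = n₀ / (1 + (n₀−1)/N) = 459 / (1 + 458/807) = 459 / 1.5675 ≈ 292.82.
Rounding up, n = 293.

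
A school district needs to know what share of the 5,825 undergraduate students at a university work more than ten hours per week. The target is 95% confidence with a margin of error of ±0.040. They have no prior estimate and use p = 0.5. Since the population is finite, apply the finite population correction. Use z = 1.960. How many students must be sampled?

Unadjusted: n₀ = 1.960² × 0.50 × 0.50 / 0.040² ≈ 600.25, so n₀ = 601.
Finite population correction with N = 5,825: n = n₀ / (1 + (n₀−1)/N) = 601 / (1 + 600/5825) = 601 / 1.1030 ≈ 544.88.
Rounding up, n = 545.

545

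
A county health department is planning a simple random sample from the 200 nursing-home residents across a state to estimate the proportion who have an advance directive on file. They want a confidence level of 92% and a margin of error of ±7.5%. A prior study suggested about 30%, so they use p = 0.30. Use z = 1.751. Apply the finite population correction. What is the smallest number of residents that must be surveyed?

74

Unadjusted: n₀ = 1.751² × 0.30 × 0.70 / 0.075² ≈ 114.46, so n₀ = 115.
Finite population correction with N = 200: n = n₀ / (1 + (n₀−1)/N) = 115 / (1 + 114/200) = 115 / 1.5700 ≈ 73.25.
Rounding up, n = 74.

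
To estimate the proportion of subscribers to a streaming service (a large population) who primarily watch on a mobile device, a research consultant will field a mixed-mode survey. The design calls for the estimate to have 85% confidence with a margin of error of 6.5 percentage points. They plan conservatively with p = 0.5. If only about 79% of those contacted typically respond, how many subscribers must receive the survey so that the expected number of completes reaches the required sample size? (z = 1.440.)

Completed interviews needed: n₀ = 1.440² × 0.2500 / 0.065² ≈ 122.70 → 123.
At a 79% response rate, contacts needed = 123 / 0.79 ≈ 155.70 → 156.

156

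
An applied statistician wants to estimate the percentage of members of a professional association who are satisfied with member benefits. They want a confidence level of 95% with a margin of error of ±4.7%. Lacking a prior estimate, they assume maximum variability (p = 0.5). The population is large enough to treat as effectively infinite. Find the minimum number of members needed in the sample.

435

For 95% confidence, z = 1.96.
With p = 0.5, p(1−p) = 0.25.
n = z²·p(1−p)/E² = 1.96² × 0.2500 / 0.047² = 3.8416 × 0.2500 / 0.002209 ≈ 434.77.
Rounding up gives n = 435.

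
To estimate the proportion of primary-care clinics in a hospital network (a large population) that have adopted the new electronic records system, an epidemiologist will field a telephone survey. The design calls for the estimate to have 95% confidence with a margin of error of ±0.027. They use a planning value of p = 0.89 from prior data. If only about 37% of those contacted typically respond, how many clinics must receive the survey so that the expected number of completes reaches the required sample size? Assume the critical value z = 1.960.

Completed interviews needed: n₀ = 1.960² × 0.0979 / 0.027² ≈ 515.90 → 516.
At a 37% response rate, contacts needed = 516 / 0.37 ≈ 1394.59 → 1395.

1395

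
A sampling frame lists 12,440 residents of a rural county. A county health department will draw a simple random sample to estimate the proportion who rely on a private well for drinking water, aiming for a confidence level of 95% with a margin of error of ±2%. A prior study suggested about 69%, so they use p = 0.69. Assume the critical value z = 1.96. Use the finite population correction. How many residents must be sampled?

1764

Unadjusted: n₀ = 1.96² × 0.69 × 0.31 / 0.020² ≈ 2054.30, so n₀ = 2055.
Finite population correction with N = 12,440: n = n₀ / (1 + (n₀−1)/N) = 2055 / (1 + 2054/12440) = 2055 / 1.1651 ≈ 1763.78.
Rounding up, n = 1764.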